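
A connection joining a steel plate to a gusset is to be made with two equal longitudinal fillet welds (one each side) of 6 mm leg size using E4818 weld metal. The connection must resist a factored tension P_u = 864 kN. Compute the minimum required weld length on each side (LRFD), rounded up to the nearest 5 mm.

E48XX → F_EXX = 480 MPa.
Throat t_e = 0.707 × 6 = 4.242 mm.
φr_n = 0.75 × 0.6 × 480 × 4.242 × 10⁻³ = 0.9163 kN/mm.
L_req = P_u / φr_n = 864 / 0.9163 = 943 mm total.
Per side: 943 / 2 = 471.5 mm.
Round up → use L = 475 mm on each side.

L = 475 mm on each side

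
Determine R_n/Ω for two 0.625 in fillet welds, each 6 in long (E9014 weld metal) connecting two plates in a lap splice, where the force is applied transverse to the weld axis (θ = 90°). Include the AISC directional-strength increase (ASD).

R_n/Ω ≈ 215 kips

E90XX → F_EXX = 90 ksi.
t_e = 0.707 × 0.625 = 0.4419 in; A_we = 0.4419 × 12 = 5.302 in².
Directional factor: 1.0 + 0.5 sin^1.5(90°) = 1.5.
F_nw = 0.6 × 90 × 1.5 = 81 ksi.
R_n/Ω = (81 × 5.302) / 2.0 = 214.8 kips.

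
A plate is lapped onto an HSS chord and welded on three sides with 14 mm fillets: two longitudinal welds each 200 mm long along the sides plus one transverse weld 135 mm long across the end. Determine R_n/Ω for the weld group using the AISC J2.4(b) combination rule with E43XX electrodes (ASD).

R_n/Ω ≈ 693 kN

E43XX → F_EXX = 430 MPa.
t_e = 0.707 × 14 = 9.898 mm.
R_nwl = 0.6 × 430 × 9.898 × 400 × 10⁻³ = 1021 kN (longitudinal, 2 welds).
R_nwt = 0.6 × 430 × 9.898 × 135 × 10⁻³ = 344.7 kN (transverse, base value).
(i) R_nwl + R_nwt = 1366 kN; (ii) 0.85 R_nwl + 1.5 R_nwt = 1385 kN.
R_n = max = 1385 kN [governs: (ii)]; R_n/Ω = 692.7 kN.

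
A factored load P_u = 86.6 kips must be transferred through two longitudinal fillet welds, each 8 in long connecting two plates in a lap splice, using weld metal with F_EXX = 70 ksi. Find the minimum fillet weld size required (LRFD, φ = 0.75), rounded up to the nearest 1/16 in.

Total weld length L = 16 in.
Required throat t_e = P_u / (φ × 0.6 F_EXX × L) = 86.6 / (0.75 × 0.6 × 70 × 16) = 0.1718 in.
Required leg w = t_e / 0.707 = 0.243 in → use 1/4 in.

w = 1/4 in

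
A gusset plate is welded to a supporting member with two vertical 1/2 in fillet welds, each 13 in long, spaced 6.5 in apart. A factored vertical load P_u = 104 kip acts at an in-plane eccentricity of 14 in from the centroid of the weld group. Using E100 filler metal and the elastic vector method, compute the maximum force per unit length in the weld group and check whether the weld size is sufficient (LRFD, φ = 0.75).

E100XX → F_EXX = 100 ksi.
Total weld length L_w = 26 in. Treat welds as unit-width lines.
Polar moment about centroid: J = 2[d³/12 + d(b/2)²] = 2[13³/12 + 13×3.25²] = 640.8 in³.
Direct shear f_v = P/L_w = 104 / 26 = 4 kip/in (vertical).
Torsion M = P·e = 104 × 14 = 1456 kip·in.
Critical point at (x, y) = (3.25, 6.5) from centroid. f_tx = M·y/J = 14.77 kip/in; f_ty = M·x/J = 7.385 kip/in.
Resultant f_max = √[f_tx² + (f_v + f_ty)²] = √[14.77² + (4 + 7.385)²] = 18.65 kip/in.
Capacity per unit length: φr_n = 0.75 × 0.6 × 100 × (0.707 × 0.5) = 15.91 kip/in.
18.65 > 15.91 → NOT adequate.

f_max ≈ 18.6 kip/in; NOT adequate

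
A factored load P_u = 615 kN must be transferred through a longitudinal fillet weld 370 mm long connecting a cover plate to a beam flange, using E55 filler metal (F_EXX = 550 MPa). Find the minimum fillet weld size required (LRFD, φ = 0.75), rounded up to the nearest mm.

w = 10 mm

Total weld length L = 370 mm.
Required throat t_e = P_u / (φ × 0.6 F_EXX × L) = 615 / (0.75 × 0.6 × 550 × 370 × 10⁻³) = 6.716 mm.
Required leg w = t_e / 0.707 = 9.499 mm → use 10 mm.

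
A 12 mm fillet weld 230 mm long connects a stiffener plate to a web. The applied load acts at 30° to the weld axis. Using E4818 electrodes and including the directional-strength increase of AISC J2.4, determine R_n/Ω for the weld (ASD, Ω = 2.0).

E48XX → F_EXX = 480 MPa.
t_e = 0.707 × 12 = 8.484 mm; A_we = 8.484 × 230 = 1951 mm².
Directional factor: 1.0 + 0.5 sin^1.5(30°) = 1.177.
F_nw = 0.6 × 480 × 1.177 = 338.9 MPa.
R_n/Ω = (338.9 × 1951) / 2.0 × 10⁻³ = 330.7 kN.

R_n/Ω ≈ 331 kN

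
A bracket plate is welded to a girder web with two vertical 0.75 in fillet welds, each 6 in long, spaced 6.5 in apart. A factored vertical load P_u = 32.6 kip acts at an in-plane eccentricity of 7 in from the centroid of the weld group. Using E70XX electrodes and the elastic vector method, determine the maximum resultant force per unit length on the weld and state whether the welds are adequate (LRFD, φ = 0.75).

E70XX → F_EXX = 70 ksi.
Total weld length L_w = 12 in. Treat welds as unit-width lines.
Polar moment about centroid: J = 2[d³/12 + d(b/2)²] = 2[6³/12 + 6×3.25²] = 162.8 in³.
Direct shear f_v = P/L_w = 32.6 / 12 = 2.717 kip/in (vertical).
Torsion M = P·e = 32.6 × 7 = 228.2 kip·in.
Critical point at (x, y) = (3.25, 3) from centroid. f_tx = M·y/J = 4.206 kip/in; f_ty = M·x/J = 4.557 kip/in.
Resultant f_max = √[f_tx² + (f_v + f_ty)²] = √[4.206² + (2.717 + 4.557)²] = 8.402 kip/in.
Capacity per unit length: φr_n = 0.75 × 0.6 × 70 × (0.707 × 0.75) = 16.7 kip/in.
8.402 ≤ 16.7 → adequate.

f_max ≈ 8.4 kip/in; adequate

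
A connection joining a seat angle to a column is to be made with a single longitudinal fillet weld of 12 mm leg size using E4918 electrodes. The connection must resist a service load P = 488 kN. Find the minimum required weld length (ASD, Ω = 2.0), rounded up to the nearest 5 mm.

E49XX → F_EXX = 490 MPa.
Throat t_e = 0.707 × 12 = 8.484 mm.
r_n/Ω = (0.6 × 490 × 8.484) / 2.0 = 1247 N/mm = 1.247 kN/mm.
L_req = P / (r_n/Ω) = 488 / 1.247 = 391.3 mm total.
Round up → use L = 395 mm.

L = 395 mm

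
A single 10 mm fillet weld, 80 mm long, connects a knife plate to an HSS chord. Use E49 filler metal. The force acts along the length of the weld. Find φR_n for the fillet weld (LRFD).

E49XX → F_EXX = 490 MPa.
Effective throat t_e = 0.707 × 10 = 7.07 mm.
Total length L = 80 mm; A_we = 7.07 × 80 = 565.6 mm².
F_nw = 0.6 F_EXX = 0.6 × 490 = 294 MPa.
φR_n = 0.75 × 294 × 565.6 × 10⁻³ = 124.7 kN.

φR_n ≈ 125 kN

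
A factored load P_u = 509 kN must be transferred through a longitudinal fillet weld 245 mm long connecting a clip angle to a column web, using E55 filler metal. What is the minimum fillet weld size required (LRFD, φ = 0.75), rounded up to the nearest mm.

E55XX → F_EXX = 550 MPa.
Total weld length L = 245 mm.
Required throat t_e = P_u / (φ × 0.6 F_EXX × L) = 509 / (0.75 × 0.6 × 550 × 245 × 10⁻³) = 8.394 mm.
Required leg w = t_e / 0.707 = 11.87 mm → use 12 mm.

w = 12 mm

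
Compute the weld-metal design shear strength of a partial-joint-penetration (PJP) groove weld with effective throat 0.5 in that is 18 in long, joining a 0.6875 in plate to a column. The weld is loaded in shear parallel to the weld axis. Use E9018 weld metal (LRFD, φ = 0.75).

φR_n ≈ 364 kips

E90XX → F_EXX = 90 ksi.
Effective throat (given) t_e = 0.5 in.
A_we = 0.5 × 18 = 9 in².
F_nw = 0.6 F_EXX = 54 ksi.
φR_n = 0.75 × 54 × 9 = 364.5 kips.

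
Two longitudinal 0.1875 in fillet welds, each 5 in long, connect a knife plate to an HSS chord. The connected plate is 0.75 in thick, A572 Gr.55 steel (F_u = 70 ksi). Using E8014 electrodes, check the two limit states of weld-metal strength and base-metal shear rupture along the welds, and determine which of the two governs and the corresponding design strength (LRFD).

φR_n ≈ 47.7 kip (weld metal governs)

E80XX → F_EXX = 80 ksi.
t_e = 0.707 × 0.1875 = 0.1326 in; L = 10 in.
Weld metal: φR_n = 0.75 × 0.6 × 80 × 0.1326 × 10 = 47.72 kip.
Base metal (shear rupture): φR_n = 0.75 × 0.6 × 70 × 0.75 × 10 = 236.2 kip.
Governing: weld metal.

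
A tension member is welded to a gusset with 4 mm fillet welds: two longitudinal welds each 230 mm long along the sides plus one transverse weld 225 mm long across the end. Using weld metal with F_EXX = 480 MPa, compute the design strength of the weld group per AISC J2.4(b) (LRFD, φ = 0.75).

φR_n ≈ 445 kN

t_e = 0.707 × 4 = 2.828 mm.
R_nwl = 0.6 × 480 × 2.828 × 460 × 10⁻³ = 374.7 kN (longitudinal, 2 welds).
R_nwt = 0.6 × 480 × 2.828 × 225 × 10⁻³ = 183.3 kN (transverse, base value).
(i) R_nwl + R_nwt = 557.9 kN; (ii) 0.85 R_nwl + 1.5 R_nwt = 593.3 kN.
R_n = max = 593.3 kN [governs: (ii)]; φR_n = 445 kN.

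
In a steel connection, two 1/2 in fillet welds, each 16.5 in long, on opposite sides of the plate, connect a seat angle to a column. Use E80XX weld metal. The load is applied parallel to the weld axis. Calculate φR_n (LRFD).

φR_n ≈ 420 kips

E80XX → F_EXX = 80 ksi.
Effective throat t_e = 0.707 × 0.5 = 0.3535 in.
Total length L = 33 in; A_we = 0.3535 × 33 = 11.67 in².
F_nw = 0.6 F_EXX = 0.6 × 80 = 48 ksi.
φR_n = 0.75 × 48 × 11.67 = 420 kips.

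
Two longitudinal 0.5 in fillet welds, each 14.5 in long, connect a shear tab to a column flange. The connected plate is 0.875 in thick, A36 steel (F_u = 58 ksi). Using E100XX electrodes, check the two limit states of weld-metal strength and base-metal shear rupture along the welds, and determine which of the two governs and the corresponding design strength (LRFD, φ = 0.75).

E100XX → F_EXX = 100 ksi.
t_e = 0.707 × 0.5 = 0.3535 in; L = 29 in.
Weld metal: φR_n = 0.75 × 0.6 × 100 × 0.3535 × 29 = 461.3 kip.
Base metal (shear rupture): φR_n = 0.75 × 0.6 × 58 × 0.875 × 29 = 662.3 kip.
Governing: weld metal.

φR_n ≈ 461 kip (weld metal governs)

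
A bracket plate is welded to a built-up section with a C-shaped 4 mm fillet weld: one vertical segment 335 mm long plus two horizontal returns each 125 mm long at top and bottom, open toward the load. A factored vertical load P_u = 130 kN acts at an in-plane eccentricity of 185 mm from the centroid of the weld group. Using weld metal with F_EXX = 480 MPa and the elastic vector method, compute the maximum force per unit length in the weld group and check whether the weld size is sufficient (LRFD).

Total weld length L_w = 585 mm. Treat welds as unit-width lines.
Centroid: x̄ = 2×125×62.5 / 585 = 26.71 mm from the vertical weld.
Polar moment about centroid: J = I_x + I_y = [335³/12 + 2×125×167.5²] + [335×26.71² + 2(125³/12 + 125×35.79²)] = 11030000 mm³.
Direct shear f_v = P/L_w = 130×10³ / 585 = 222.2 N/mm (vertical).
Torsion M = P·e = 130×10³ × 185 = 24050000 N·mm.
Critical point at (x, y) = (98.29, 167.5) from centroid. f_tx = M·y/J = 365.2 N/mm; f_ty = M·x/J = 214.3 N/mm.
Resultant f_max = √[f_tx² + (f_v + f_ty)²] = √[365.2² + (222.2 + 214.3)²] = 569.1 N/mm.
Capacity per unit length: φr_n = 0.75 × 0.6 × 480 × (0.707 × 4) = 610.8 N/mm.
569.1 ≤ 610.8 → adequate.

f_max ≈ 569 N/mm; adequate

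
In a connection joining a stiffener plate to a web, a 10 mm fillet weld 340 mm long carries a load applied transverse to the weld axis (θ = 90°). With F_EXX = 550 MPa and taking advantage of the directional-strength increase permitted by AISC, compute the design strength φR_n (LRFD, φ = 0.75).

φR_n ≈ 892 kN

t_e = 0.707 × 10 = 7.07 mm; A_we = 7.07 × 340 = 2404 mm².
Directional factor: 1.0 + 0.5 sin^1.5(90°) = 1.5.
F_nw = 0.6 × 550 × 1.5 = 495 MPa.
φR_n = 0.75 × 495 × 2404 × 10⁻³ = 892.4 kN.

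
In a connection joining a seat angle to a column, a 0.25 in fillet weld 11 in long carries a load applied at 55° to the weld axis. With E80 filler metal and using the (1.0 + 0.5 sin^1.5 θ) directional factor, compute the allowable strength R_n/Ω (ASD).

R_n/Ω ≈ 64 kip

E80XX → F_EXX = 80 ksi.
t_e = 0.707 × 0.25 = 0.1767 in; A_we = 0.1767 × 11 = 1.944 in².
Directional factor: 1.0 + 0.5 sin^1.5(55°) = 1.371.
F_nw = 0.6 × 80 × 1.371 = 65.79 ksi.
R_n/Ω = (65.79 × 1.944) / 2.0 = 63.96 kip.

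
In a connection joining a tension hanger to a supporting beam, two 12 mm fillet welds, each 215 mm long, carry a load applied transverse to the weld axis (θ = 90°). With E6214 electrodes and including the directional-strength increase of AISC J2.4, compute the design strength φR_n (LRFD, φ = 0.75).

E62XX → F_EXX = 620 MPa.
t_e = 0.707 × 12 = 8.484 mm; A_we = 8.484 × 430 = 3648 mm².
Directional factor: 1.0 + 0.5 sin^1.5(90°) = 1.5.
F_nw = 0.6 × 620 × 1.5 = 558 MPa.
φR_n = 0.75 × 558 × 3648 × 10⁻³ = 1527 kN.

φR_n ≈ 1530 kN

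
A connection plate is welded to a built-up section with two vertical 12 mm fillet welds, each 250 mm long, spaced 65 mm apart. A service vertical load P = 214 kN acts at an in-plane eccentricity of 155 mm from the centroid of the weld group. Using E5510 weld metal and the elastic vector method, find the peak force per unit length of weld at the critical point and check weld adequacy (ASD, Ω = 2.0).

f_max ≈ 1530 N/mm; NOT adequate

E55XX → F_EXX = 550 MPa.
Total weld length L_w = 500 mm. Treat welds as unit-width lines.
Polar moment about centroid: J = 2[d³/12 + d(b/2)²] = 2[250³/12 + 250×32.5²] = 3132000 mm³.
Direct shear f_v = P/L_w = 214×10³ / 500 = 428 N/mm (vertical).
Torsion M = P·e = 214×10³ × 155 = 33170000 N·mm.
Critical point at (x, y) = (32.5, 125) from centroid. f_tx = M·y/J = 1324 N/mm; f_ty = M·x/J = 344.2 N/mm.
Resultant f_max = √[f_tx² + (f_v + f_ty)²] = √[1324² + (428 + 344.2)²] = 1532 N/mm.
Capacity per unit length: r_n/Ω = (1/2.0) × 0.6 × 550 × (0.707 × 12) = 1400 N/mm.
1532 > 1400 → NOT adequate.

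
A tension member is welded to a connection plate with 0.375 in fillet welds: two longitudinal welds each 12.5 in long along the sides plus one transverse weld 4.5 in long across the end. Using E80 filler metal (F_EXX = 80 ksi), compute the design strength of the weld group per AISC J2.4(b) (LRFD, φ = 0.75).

t_e = 0.707 × 0.375 = 0.2651 in.
R_nwl = 0.6 × 80 × 0.2651 × 25 = 318.1 kip (longitudinal, 2 welds).
R_nwt = 0.6 × 80 × 0.2651 × 4.5 = 57.27 kip (transverse, base value).
(i) R_nwl + R_nwt = 375.4 kip; (ii) 0.85 R_nwl + 1.5 R_nwt = 356.3 kip.
R_n = max = 375.4 kip [governs: (i)]; φR_n = 281.6 kip.

φR_n ≈ 282 kip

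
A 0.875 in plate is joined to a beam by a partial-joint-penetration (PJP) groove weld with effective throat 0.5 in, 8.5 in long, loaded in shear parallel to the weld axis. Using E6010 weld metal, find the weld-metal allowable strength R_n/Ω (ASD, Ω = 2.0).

R_n/Ω ≈ 76.5 kip

E60XX → F_EXX = 60 ksi.
Effective throat (given) t_e = 0.5 in.
A_we = 0.5 × 8.5 = 4.25 in².
F_nw = 0.6 F_EXX = 36 ksi.
R_n/Ω = (36 × 4.25) / 2.0 = 76.5 kip.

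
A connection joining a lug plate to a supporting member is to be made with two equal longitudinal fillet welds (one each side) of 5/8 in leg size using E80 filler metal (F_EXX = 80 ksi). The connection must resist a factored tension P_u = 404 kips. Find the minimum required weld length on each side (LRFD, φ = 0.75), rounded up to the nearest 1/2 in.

L = 13 in on each side

Throat t_e = 0.707 × 0.625 = 0.4419 in.
φr_n = 0.75 × 0.6 × 80 × 0.4419 = 15.91 kips/in.
L_req = P_u / φr_n = 404 / 15.91 = 25.4 in total.
Per side: 25.4 / 2 = 12.7 in.
Round up → use L = 13 in on each side.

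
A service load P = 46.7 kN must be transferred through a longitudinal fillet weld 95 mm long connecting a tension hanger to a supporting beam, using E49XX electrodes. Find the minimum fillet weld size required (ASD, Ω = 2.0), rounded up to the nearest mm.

w = 5 mm

E49XX → F_EXX = 490 MPa.
Total weld length L = 95 mm.
Required throat t_e = P × Ω / (0.6 F_EXX × L) = 46.7 × 2.0 / (0.6 × 490 × 95 × 10⁻³) = 3.344 mm.
Required leg w = t_e / 0.707 = 4.73 mm → use 5 mm.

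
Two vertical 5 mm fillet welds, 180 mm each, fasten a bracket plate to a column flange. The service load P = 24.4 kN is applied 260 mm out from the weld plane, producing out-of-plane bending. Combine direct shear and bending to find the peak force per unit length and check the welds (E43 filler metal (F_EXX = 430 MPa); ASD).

L_w = 2 × 180 = 360 mm; section modulus (unit throat) S = 2 × L²/6 = 10800 mm².
Direct shear f_v = P/L_w = 24.4×10³/360 = 67.78 N/mm.
Moment M = P × e = 24.4×10³ × 260 = 6344000 N·mm; bending f_b = M/S = 587.4 N/mm.
f_max = √(f_v² + f_b²) = √(67.78² + 587.4²) = 591.3 N/mm.
r_n/Ω = (1/2.0) × 0.6 × 430 × (0.707 × 5) = 456 N/mm → NOT adequate.

f_max ≈ 591 N/mm; NOT adequate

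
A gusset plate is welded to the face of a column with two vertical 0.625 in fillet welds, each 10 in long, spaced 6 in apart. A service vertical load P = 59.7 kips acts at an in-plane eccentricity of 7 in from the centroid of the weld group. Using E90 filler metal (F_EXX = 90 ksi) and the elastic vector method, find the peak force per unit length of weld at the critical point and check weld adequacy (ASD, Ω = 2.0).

f_max ≈ 8.94 kip/in; adequate

Total weld length L_w = 20 in. Treat welds as unit-width lines.
Polar moment about centroid: J = 2[d³/12 + d(b/2)²] = 2[10³/12 + 10×3²] = 346.7 in³.
Direct shear f_v = P/L_w = 59.7 / 20 = 2.985 kip/in (vertical).
Torsion M = P·e = 59.7 × 7 = 417.9 kip·in.
Critical point at (x, y) = (3, 5) from centroid. f_tx = M·y/J = 6.027 kip/in; f_ty = M·x/J = 3.616 kip/in.
Resultant f_max = √[f_tx² + (f_v + f_ty)²] = √[6.027² + (2.985 + 3.616)²] = 8.939 kip/in.
Capacity per unit length: r_n/Ω = (1/2.0) × 0.6 × 90 × (0.707 × 0.625) = 11.93 kip/in.
8.939 ≤ 11.93 → adequate.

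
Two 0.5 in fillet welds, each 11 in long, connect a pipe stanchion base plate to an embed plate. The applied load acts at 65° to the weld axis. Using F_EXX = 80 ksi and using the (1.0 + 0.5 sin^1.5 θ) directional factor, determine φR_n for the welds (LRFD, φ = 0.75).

t_e = 0.707 × 0.5 = 0.3535 in; A_we = 0.3535 × 22 = 7.777 in².
Directional factor: 1.0 + 0.5 sin^1.5(65°) = 1.431.
F_nw = 0.6 × 80 × 1.431 = 68.71 ksi.
φR_n = 0.75 × 68.71 × 7.777 = 400.8 kips.

φR_n ≈ 401 kips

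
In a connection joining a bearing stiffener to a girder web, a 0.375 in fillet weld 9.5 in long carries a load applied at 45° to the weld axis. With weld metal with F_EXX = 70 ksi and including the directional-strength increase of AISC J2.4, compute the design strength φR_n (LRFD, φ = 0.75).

t_e = 0.707 × 0.375 = 0.2651 in; A_we = 0.2651 × 9.5 = 2.519 in².
Directional factor: 1.0 + 0.5 sin^1.5(45°) = 1.297.
F_nw = 0.6 × 70 × 1.297 = 54.49 ksi.
φR_n = 0.75 × 54.49 × 2.519 = 102.9 kip.

φR_n ≈ 103 kip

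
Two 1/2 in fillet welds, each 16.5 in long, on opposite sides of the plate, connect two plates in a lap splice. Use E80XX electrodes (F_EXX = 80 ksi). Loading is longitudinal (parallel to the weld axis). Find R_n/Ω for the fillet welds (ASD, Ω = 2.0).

R_n/Ω ≈ 280 kips

Effective throat t_e = 0.707 × 0.5 = 0.3535 in.
Total length L = 33 in; A_we = 0.3535 × 33 = 11.67 in².
F_nw = 0.6 F_EXX = 0.6 × 80 = 48 ksi.
R_n = 48 × 11.67 = 559.9 kips; R_n/Ω = 559.9/2.0 = 280 kips.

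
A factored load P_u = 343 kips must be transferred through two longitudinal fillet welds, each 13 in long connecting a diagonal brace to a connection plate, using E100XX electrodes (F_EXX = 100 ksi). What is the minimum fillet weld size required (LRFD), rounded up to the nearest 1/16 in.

w = 7/16 in

Total weld length L = 26 in.
Required throat t_e = P_u / (φ × 0.6 F_EXX × L) = 343 / (0.75 × 0.6 × 100 × 26) = 0.2932 in.
Required leg w = t_e / 0.707 = 0.4147 in → use 7/16 in.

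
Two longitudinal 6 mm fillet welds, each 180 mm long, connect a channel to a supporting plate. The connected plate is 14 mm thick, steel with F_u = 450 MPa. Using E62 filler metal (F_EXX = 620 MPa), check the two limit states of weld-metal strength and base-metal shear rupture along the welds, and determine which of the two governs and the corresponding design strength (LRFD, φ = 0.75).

φR_n ≈ 426 kN (weld metal governs)

t_e = 0.707 × 6 = 4.242 mm; L = 360 mm.
Weld metal: φR_n = 0.75 × 0.6 × 620 × 4.242 × 360 × 10⁻³ = 426.1 kN.
Base metal (shear rupture): φR_n = 0.75 × 0.6 × 450 × 14 × 360 × 10⁻³ = 1021 kN.
Governing: weld metal.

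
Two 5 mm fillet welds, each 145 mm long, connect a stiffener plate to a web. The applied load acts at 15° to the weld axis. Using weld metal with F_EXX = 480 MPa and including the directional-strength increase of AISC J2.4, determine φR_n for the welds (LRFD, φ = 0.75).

t_e = 0.707 × 5 = 3.535 mm; A_we = 3.535 × 290 = 1025 mm².
Directional factor: 1.0 + 0.5 sin^1.5(15°) = 1.066.
F_nw = 0.6 × 480 × 1.066 = 307 MPa.
φR_n = 0.75 × 307 × 1025 × 10⁻³ = 236 kN.

φR_n ≈ 236 kN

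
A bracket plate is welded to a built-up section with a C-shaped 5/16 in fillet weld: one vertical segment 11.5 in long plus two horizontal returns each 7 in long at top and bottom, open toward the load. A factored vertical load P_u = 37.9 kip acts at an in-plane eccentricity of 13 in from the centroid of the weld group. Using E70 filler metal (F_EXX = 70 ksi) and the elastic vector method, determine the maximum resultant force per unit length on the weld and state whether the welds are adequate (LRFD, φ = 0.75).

f_max ≈ 6.3 kip/in; adequate

Total weld length L_w = 25.5 in. Treat welds as unit-width lines.
Centroid: x̄ = 2×7×3.5 / 25.5 = 1.922 in from the vertical weld.
Polar moment about centroid: J = I_x + I_y = [11.5³/12 + 2×7×5.75²] + [11.5×1.922² + 2(7³/12 + 7×1.578²)] = 724.1 in³.
Direct shear f_v = P/L_w = 37.9 / 25.5 = 1.486 kip/in (vertical).
Torsion M = P·e = 37.9 × 13 = 492.7 kip·in.
Critical point at (x, y) = (5.078, 5.75) from centroid. f_tx = M·y/J = 3.912 kip/in; f_ty = M·x/J = 3.455 kip/in.
Resultant f_max = √[f_tx² + (f_v + f_ty)²] = √[3.912² + (1.486 + 3.455)²] = 6.303 kip/in.
Capacity per unit length: φr_n = 0.75 × 0.6 × 70 × (0.707 × 0.3125) = 6.96 kip/in.
6.303 ≤ 6.96 → adequate.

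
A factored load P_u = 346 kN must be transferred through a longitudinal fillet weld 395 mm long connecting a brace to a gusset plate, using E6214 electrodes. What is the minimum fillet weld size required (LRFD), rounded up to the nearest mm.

w = 5 mm

E62XX → F_EXX = 620 MPa.
Total weld length L = 395 mm.
Required throat t_e = P_u / (φ × 0.6 F_EXX × L) = 346 / (0.75 × 0.6 × 620 × 395 × 10⁻³) = 3.14 mm.
Required leg w = t_e / 0.707 = 4.441 mm → use 5 mm.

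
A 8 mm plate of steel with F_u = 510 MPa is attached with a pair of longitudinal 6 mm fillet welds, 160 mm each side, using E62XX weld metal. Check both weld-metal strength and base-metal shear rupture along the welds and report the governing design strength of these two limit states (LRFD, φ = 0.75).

E62XX → F_EXX = 620 MPa.
t_e = 0.707 × 6 = 4.242 mm; L = 320 mm.
Weld metal: φR_n = 0.75 × 0.6 × 620 × 4.242 × 320 × 10⁻³ = 378.7 kN.
Base metal (shear rupture): φR_n = 0.75 × 0.6 × 510 × 8 × 320 × 10⁻³ = 587.5 kN.
Governing: weld metal.

φR_n ≈ 379 kN (weld metal governs)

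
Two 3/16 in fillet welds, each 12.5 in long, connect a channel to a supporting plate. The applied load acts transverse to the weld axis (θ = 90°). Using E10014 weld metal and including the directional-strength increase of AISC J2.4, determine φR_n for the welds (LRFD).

φR_n ≈ 224 kip

E100XX → F_EXX = 100 ksi.
t_e = 0.707 × 0.1875 = 0.1326 in; A_we = 0.1326 × 25 = 3.314 in².
Directional factor: 1.0 + 0.5 sin^1.5(90°) = 1.5.
F_nw = 0.6 × 100 × 1.5 = 90 ksi.
φR_n = 0.75 × 90 × 3.314 = 223.7 kip.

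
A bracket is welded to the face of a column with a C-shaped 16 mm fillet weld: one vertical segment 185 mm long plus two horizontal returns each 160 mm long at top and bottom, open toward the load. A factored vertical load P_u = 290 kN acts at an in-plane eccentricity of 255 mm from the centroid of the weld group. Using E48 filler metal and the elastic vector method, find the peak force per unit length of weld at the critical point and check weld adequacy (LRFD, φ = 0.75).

E48XX → F_EXX = 480 MPa.
Total weld length L_w = 505 mm. Treat welds as unit-width lines.
Centroid: x̄ = 2×160×80 / 505 = 50.69 mm from the vertical weld.
Polar moment about centroid: J = I_x + I_y = [185³/12 + 2×160×92.5²] + [185×50.69² + 2(160³/12 + 160×29.31²)] = 4699000 mm³.
Direct shear f_v = P/L_w = 290×10³ / 505 = 574.3 N/mm (vertical).
Torsion M = P·e = 290×10³ × 255 = 73950000 N·mm.
Critical point at (x, y) = (109.3, 92.5) from centroid. f_tx = M·y/J = 1456 N/mm; f_ty = M·x/J = 1720 N/mm.
Resultant f_max = √[f_tx² + (f_v + f_ty)²] = √[1456² + (574.3 + 1720)²] = 2717 N/mm.
Capacity per unit length: φr_n = 0.75 × 0.6 × 480 × (0.707 × 16) = 2443 N/mm.
2717 > 2443 → NOT adequate.

f_max ≈ 2720 N/mm; NOT adequate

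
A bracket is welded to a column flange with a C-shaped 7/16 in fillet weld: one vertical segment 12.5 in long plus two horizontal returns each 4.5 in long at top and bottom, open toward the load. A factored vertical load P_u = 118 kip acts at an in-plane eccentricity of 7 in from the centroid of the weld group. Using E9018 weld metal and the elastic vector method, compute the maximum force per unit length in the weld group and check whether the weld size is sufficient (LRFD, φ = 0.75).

E90XX → F_EXX = 90 ksi.
Total weld length L_w = 21.5 in. Treat welds as unit-width lines.
Centroid: x̄ = 2×4.5×2.25 / 21.5 = 0.9419 in from the vertical weld.
Polar moment about centroid: J = I_x + I_y = [12.5³/12 + 2×4.5×6.25²] + [12.5×0.9419² + 2(4.5³/12 + 4.5×1.308²)] = 556 in³.
Direct shear f_v = P/L_w = 118 / 21.5 = 5.488 kip/in (vertical).
Torsion M = P·e = 118 × 7 = 826 kip·in.
Critical point at (x, y) = (3.558, 6.25) from centroid. f_tx = M·y/J = 9.285 kip/in; f_ty = M·x/J = 5.286 kip/in.
Resultant f_max = √[f_tx² + (f_v + f_ty)²] = √[9.285² + (5.488 + 5.286)²] = 14.22 kip/in.
Capacity per unit length: φr_n = 0.75 × 0.6 × 90 × (0.707 × 0.4375) = 12.53 kip/in.
14.22 > 12.53 → NOT adequate.

f_max ≈ 14.2 kip/in; NOT adequate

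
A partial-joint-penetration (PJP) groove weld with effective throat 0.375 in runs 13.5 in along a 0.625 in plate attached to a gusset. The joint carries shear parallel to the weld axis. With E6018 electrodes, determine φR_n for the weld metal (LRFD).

φR_n ≈ 137 kips

E60XX → F_EXX = 60 ksi.
Effective throat (given) t_e = 0.375 in.
A_we = 0.375 × 13.5 = 5.062 in².
F_nw = 0.6 F_EXX = 36 ksi.
φR_n = 0.75 × 36 × 5.062 = 136.7 kips.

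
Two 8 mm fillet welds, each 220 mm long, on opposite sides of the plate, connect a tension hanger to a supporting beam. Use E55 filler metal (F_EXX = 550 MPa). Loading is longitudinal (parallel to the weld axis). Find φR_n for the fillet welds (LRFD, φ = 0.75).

Effective throat t_e = 0.707 × 8 = 5.656 mm.
Total length L = 440 mm; A_we = 5.656 × 440 = 2489 mm².
F_nw = 0.6 F_EXX = 0.6 × 550 = 330 MPa.
φR_n = 0.75 × 330 × 2489 × 10⁻³ = 615.9 kN.

φR_n ≈ 616 kN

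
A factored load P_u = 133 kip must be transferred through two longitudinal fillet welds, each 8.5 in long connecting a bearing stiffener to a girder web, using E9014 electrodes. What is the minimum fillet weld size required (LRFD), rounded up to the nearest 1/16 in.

E90XX → F_EXX = 90 ksi.
Total weld length L = 17 in.
Required throat t_e = P_u / (φ × 0.6 F_EXX × L) = 133 / (0.75 × 0.6 × 90 × 17) = 0.1932 in.
Required leg w = t_e / 0.707 = 0.2732 in → use 5/16 in.

w = 5/16 in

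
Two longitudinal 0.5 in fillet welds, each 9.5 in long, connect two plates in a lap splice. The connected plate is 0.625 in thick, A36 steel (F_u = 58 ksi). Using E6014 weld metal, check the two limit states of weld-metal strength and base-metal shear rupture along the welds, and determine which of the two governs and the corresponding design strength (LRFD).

E60XX → F_EXX = 60 ksi.
t_e = 0.707 × 0.5 = 0.3535 in; L = 19 in.
Weld metal: φR_n = 0.75 × 0.6 × 60 × 0.3535 × 19 = 181.3 kip.
Base metal (shear rupture): φR_n = 0.75 × 0.6 × 58 × 0.625 × 19 = 309.9 kip.
Governing: weld metal.

φR_n ≈ 181 kip (weld metal governs)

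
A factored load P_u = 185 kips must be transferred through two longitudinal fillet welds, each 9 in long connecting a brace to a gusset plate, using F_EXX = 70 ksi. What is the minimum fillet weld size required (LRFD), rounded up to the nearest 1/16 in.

w = 1/2 in

Total weld length L = 18 in.
Required throat t_e = P_u / (φ × 0.6 F_EXX × L) = 185 / (0.75 × 0.6 × 70 × 18) = 0.3263 in.
Required leg w = t_e / 0.707 = 0.4615 in → use 1/2 in.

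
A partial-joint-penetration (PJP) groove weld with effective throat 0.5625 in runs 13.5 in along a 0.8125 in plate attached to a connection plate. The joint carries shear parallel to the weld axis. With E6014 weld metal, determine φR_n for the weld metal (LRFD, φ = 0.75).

E60XX → F_EXX = 60 ksi.
Effective throat (given) t_e = 0.5625 in.
A_we = 0.5625 × 13.5 = 7.594 in².
F_nw = 0.6 F_EXX = 36 ksi.
φR_n = 0.75 × 36 × 7.594 = 205 kips.

φR_n ≈ 205 kips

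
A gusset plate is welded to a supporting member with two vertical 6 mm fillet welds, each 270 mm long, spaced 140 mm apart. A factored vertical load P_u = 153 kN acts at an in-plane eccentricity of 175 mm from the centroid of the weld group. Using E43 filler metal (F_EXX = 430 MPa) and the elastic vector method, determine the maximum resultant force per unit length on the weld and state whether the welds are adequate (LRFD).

Total weld length L_w = 540 mm. Treat welds as unit-width lines.
Polar moment about centroid: J = 2[d³/12 + d(b/2)²] = 2[270³/12 + 270×70²] = 5926000 mm³.
Direct shear f_v = P/L_w = 153×10³ / 540 = 283.3 N/mm (vertical).
Torsion M = P·e = 153×10³ × 175 = 26775000 N·mm.
Critical point at (x, y) = (70, 135) from centroid. f_tx = M·y/J = 609.9 N/mm; f_ty = M·x/J = 316.2 N/mm.
Resultant f_max = √[f_tx² + (f_v + f_ty)²] = √[609.9² + (283.3 + 316.2)²] = 855.3 N/mm.
Capacity per unit length: φr_n = 0.75 × 0.6 × 430 × (0.707 × 6) = 820.8 N/mm.
855.3 > 820.8 → NOT adequate.

f_max ≈ 855 N/mm; NOT adequate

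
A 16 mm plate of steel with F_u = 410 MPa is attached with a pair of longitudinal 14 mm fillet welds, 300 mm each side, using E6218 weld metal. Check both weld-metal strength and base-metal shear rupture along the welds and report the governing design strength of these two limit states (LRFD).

E62XX → F_EXX = 620 MPa.
t_e = 0.707 × 14 = 9.898 mm; L = 600 mm.
Weld metal: φR_n = 0.75 × 0.6 × 620 × 9.898 × 600 × 10⁻³ = 1657 kN.
Base metal (shear rupture): φR_n = 0.75 × 0.6 × 410 × 16 × 600 × 10⁻³ = 1771 kN.
Governing: weld metal.

φR_n ≈ 1660 kN (weld metal governs)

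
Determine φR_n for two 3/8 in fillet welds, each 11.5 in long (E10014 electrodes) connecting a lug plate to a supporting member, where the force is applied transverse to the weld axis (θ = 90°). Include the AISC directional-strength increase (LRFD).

E100XX → F_EXX = 100 ksi.
t_e = 0.707 × 0.375 = 0.2651 in; A_we = 0.2651 × 23 = 6.098 in².
Directional factor: 1.0 + 0.5 sin^1.5(90°) = 1.5.
F_nw = 0.6 × 100 × 1.5 = 90 ksi.
φR_n = 0.75 × 90 × 6.098 = 411.6 kip.

φR_n ≈ 412 kip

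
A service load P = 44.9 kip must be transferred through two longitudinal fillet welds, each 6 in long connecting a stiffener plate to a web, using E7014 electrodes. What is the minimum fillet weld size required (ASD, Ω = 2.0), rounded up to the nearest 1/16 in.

w = 5/16 in

E70XX → F_EXX = 70 ksi.
Total weld length L = 12 in.
Required throat t_e = P × Ω / (0.6 F_EXX × L) = 44.9 × 2.0 / (0.6 × 70 × 12) = 0.1782 in.
Required leg w = t_e / 0.707 = 0.252 in → use 5/16 in.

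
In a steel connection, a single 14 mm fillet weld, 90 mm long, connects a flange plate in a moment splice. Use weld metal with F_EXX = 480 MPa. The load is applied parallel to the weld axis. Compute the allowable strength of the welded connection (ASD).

Effective throat t_e = 0.707 × 14 = 9.898 mm.
Total length L = 90 mm; A_we = 9.898 × 90 = 890.8 mm².
F_nw = 0.6 F_EXX = 0.6 × 480 = 288 MPa.
R_n = 288 × 890.8 × 10⁻³ = 256.6 kN; R_n/Ω = 256.6/2.0 = 128.3 kN.

R_n/Ω ≈ 128 kN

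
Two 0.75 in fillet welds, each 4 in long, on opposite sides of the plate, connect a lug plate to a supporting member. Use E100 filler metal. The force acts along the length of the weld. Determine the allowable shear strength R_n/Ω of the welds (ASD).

R_n/Ω ≈ 127 kips

E100XX → F_EXX = 100 ksi.
Effective throat t_e = 0.707 × 0.75 = 0.5302 in.
Total length L = 8 in; A_we = 0.5302 × 8 = 4.242 in².
F_nw = 0.6 F_EXX = 0.6 × 100 = 60 ksi.
R_n = 60 × 4.242 = 254.5 kips; R_n/Ω = 254.5/2.0 = 127.3 kips.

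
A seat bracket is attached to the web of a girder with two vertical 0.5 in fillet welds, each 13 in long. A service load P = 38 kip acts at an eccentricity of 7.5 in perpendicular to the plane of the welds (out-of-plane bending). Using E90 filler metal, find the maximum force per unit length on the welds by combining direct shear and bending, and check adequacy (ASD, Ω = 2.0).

E90XX → F_EXX = 90 ksi.
L_w = 2 × 13 = 26 in; section modulus (unit throat) S = 2 × L²/6 = 56.33 in².
Direct shear f_v = P/L_w = 38/26 = 1.462 kip/in.
Moment M = P × e = 38 × 7.5 = 285 kip·in; bending f_b = M/S = 5.059 kip/in.
f_max = √(f_v² + f_b²) = √(1.462² + 5.059²) = 5.266 kip/in.
r_n/Ω = (1/2.0) × 0.6 × 90 × (0.707 × 0.5) = 9.544 kip/in → adequate.

f_max ≈ 5.27 kip/in; adequate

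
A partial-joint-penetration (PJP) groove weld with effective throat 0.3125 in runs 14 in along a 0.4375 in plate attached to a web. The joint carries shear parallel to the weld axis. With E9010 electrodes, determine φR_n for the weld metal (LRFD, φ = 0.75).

E90XX → F_EXX = 90 ksi.
Effective throat (given) t_e = 0.3125 in.
A_we = 0.3125 × 14 = 4.375 in².
F_nw = 0.6 F_EXX = 54 ksi.
φR_n = 0.75 × 54 × 4.375 = 177.2 kip.

φR_n ≈ 177 kip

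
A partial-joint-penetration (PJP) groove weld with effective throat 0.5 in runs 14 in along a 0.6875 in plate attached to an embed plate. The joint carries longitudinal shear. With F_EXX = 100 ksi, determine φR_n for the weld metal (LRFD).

Effective throat (given) t_e = 0.5 in.
A_we = 0.5 × 14 = 7 in².
F_nw = 0.6 F_EXX = 60 ksi.
φR_n = 0.75 × 60 × 7 = 315 kip.

φR_n ≈ 315 kip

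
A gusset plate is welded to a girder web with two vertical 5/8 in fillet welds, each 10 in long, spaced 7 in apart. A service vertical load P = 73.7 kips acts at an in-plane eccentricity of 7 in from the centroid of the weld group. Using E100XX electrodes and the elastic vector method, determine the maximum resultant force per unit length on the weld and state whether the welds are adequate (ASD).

E100XX → F_EXX = 100 ksi.
Total weld length L_w = 20 in. Treat welds as unit-width lines.
Polar moment about centroid: J = 2[d³/12 + d(b/2)²] = 2[10³/12 + 10×3.5²] = 411.7 in³.
Direct shear f_v = P/L_w = 73.7 / 20 = 3.685 kip/in (vertical).
Torsion M = P·e = 73.7 × 7 = 515.9 kip·in.
Critical point at (x, y) = (3.5, 5) from centroid. f_tx = M·y/J = 6.266 kip/in; f_ty = M·x/J = 4.386 kip/in.
Resultant f_max = √[f_tx² + (f_v + f_ty)²] = √[6.266² + (3.685 + 4.386)²] = 10.22 kip/in.
Capacity per unit length: r_n/Ω = (1/2.0) × 0.6 × 100 × (0.707 × 0.625) = 13.26 kip/in.
10.22 ≤ 13.26 → adequate.

f_max ≈ 10.2 kip/in; adequate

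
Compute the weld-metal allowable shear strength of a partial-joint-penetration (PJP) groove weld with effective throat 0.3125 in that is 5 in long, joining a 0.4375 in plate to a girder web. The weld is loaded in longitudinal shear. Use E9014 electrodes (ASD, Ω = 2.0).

R_n/Ω ≈ 42.2 kip

E90XX → F_EXX = 90 ksi.
Effective throat (given) t_e = 0.3125 in.
A_we = 0.3125 × 5 = 1.562 in².
F_nw = 0.6 F_EXX = 54 ksi.
R_n/Ω = (54 × 1.562) / 2.0 = 42.19 kip.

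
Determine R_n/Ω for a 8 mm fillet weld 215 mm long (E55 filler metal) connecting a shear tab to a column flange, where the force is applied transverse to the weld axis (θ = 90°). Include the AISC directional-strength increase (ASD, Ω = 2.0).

R_n/Ω ≈ 301 kN

E55XX → F_EXX = 550 MPa.
t_e = 0.707 × 8 = 5.656 mm; A_we = 5.656 × 215 = 1216 mm².
Directional factor: 1.0 + 0.5 sin^1.5(90°) = 1.5.
F_nw = 0.6 × 550 × 1.5 = 495 MPa.
R_n/Ω = (495 × 1216) / 2.0 × 10⁻³ = 301 kN.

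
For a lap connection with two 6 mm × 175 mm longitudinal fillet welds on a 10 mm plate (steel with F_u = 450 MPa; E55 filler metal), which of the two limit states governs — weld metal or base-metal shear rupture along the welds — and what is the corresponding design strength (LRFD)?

E55XX → F_EXX = 550 MPa.
t_e = 0.707 × 6 = 4.242 mm; L = 350 mm.
Weld metal: φR_n = 0.75 × 0.6 × 550 × 4.242 × 350 × 10⁻³ = 367.5 kN.
Base metal (shear rupture): φR_n = 0.75 × 0.6 × 450 × 10 × 350 × 10⁻³ = 708.8 kN.
Governing: weld metal.

φR_n ≈ 367 kN (weld metal governs)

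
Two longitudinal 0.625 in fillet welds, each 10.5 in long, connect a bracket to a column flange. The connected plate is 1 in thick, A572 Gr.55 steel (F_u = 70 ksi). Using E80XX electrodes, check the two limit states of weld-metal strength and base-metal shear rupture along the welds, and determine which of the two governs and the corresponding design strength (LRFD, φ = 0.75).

φR_n ≈ 334 kips (weld metal governs)

E80XX → F_EXX = 80 ksi.
t_e = 0.707 × 0.625 = 0.4419 in; L = 21 in.
Weld metal: φR_n = 0.75 × 0.6 × 80 × 0.4419 × 21 = 334.1 kips.
Base metal (shear rupture): φR_n = 0.75 × 0.6 × 70 × 1 × 21 = 661.5 kips.
Governing: weld metal.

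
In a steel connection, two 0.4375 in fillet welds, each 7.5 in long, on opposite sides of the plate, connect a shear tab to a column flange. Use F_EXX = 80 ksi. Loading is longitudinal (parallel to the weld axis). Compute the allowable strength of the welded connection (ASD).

R_n/Ω ≈ 111 kips

Effective throat t_e = 0.707 × 0.4375 = 0.3093 in.
Total length L = 15 in; A_we = 0.3093 × 15 = 4.64 in².
F_nw = 0.6 F_EXX = 0.6 × 80 = 48 ksi.
R_n = 48 × 4.64 = 222.7 kips; R_n/Ω = 222.7/2.0 = 111.4 kips.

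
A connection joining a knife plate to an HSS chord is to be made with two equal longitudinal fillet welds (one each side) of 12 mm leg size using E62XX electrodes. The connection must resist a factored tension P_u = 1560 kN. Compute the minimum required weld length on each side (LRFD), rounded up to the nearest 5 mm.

L = 330 mm on each side

E62XX → F_EXX = 620 MPa.
Throat t_e = 0.707 × 12 = 8.484 mm.
φr_n = 0.75 × 0.6 × 620 × 8.484 × 10⁻³ = 2.367 kN/mm.
L_req = P_u / φr_n = 1560 / 2.367 = 659.1 mm total.
Per side: 659.1 / 2 = 329.5 mm.
Round up → use L = 330 mm on each side.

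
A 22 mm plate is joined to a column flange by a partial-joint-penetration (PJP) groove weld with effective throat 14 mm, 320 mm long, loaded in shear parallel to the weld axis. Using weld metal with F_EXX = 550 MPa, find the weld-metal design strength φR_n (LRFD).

φR_n ≈ 1110 kN

Effective throat (given) t_e = 14 mm.
A_we = 14 × 320 = 4480 mm².
F_nw = 0.6 F_EXX = 330 MPa.
φR_n = 0.75 × 330 × 4480 × 10⁻³ = 1109 kN.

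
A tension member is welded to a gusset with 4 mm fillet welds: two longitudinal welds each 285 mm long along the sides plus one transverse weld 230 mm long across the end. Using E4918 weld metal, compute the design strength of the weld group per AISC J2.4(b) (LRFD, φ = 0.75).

E49XX → F_EXX = 490 MPa.
t_e = 0.707 × 4 = 2.828 mm.
R_nwl = 0.6 × 490 × 2.828 × 570 × 10⁻³ = 473.9 kN (longitudinal, 2 welds).
R_nwt = 0.6 × 490 × 2.828 × 230 × 10⁻³ = 191.2 kN (transverse, base value).
(i) R_nwl + R_nwt = 665.1 kN; (ii) 0.85 R_nwl + 1.5 R_nwt = 689.7 kN.
R_n = max = 689.7 kN [governs: (ii)]; φR_n = 517.3 kN.

φR_n ≈ 517 kN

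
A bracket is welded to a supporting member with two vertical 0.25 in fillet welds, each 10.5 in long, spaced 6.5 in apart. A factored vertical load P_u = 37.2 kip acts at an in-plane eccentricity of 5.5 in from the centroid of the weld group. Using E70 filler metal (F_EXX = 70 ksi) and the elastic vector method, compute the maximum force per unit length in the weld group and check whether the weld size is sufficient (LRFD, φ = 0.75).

Total weld length L_w = 21 in. Treat welds as unit-width lines.
Polar moment about centroid: J = 2[d³/12 + d(b/2)²] = 2[10.5³/12 + 10.5×3.25²] = 414.8 in³.
Direct shear f_v = P/L_w = 37.2 / 21 = 1.771 kip/in (vertical).
Torsion M = P·e = 37.2 × 5.5 = 204.6 kip·in.
Critical point at (x, y) = (3.25, 5.25) from centroid. f_tx = M·y/J = 2.59 kip/in; f_ty = M·x/J = 1.603 kip/in.
Resultant f_max = √[f_tx² + (f_v + f_ty)²] = √[2.59² + (1.771 + 1.603)²] = 4.254 kip/in.
Capacity per unit length: φr_n = 0.75 × 0.6 × 70 × (0.707 × 0.25) = 5.568 kip/in.
4.254 ≤ 5.568 → adequate.

f_max ≈ 4.25 kip/in; adequate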